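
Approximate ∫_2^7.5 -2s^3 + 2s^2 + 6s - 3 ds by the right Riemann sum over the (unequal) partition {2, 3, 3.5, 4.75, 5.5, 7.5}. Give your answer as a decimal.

Subinterval widths: 1, 0.5, 1.25, 0.75, 2.
Right endpoints: 3, 3.5, 4.75, 5.5, 7.5.
f(3) = -21, f(3.5) = -43.25, f(4.75) = -143.71875, f(5.5) = -242.25, f(7.5) = -689.25.
Sum = Σ Δs_i · f(s_i).
Sum = -1782.4609375.

-1782.4609375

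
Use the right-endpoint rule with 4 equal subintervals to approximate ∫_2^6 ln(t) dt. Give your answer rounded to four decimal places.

Δt = (6 − 2)/4 = 1.
Right endpoints: 3, 4, 5, 6.
f(3) ≈ 1.0986, f(4) ≈ 1.3863, f(5) ≈ 1.6094, f(6) ≈ 1.7918.
Sum = Δt · [f(3) + f(4) + f(5) + f(6)].
Sum ≈ 5.8861.

5.8861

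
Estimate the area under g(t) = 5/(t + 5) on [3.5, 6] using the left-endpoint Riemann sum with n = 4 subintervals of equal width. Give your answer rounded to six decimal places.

Δt = (6 − 3.5)/4 = 0.625.
Left endpoints: 3.5, 4.125, 4.75, 5.375.
g(3.5) = 10/17, g(4.125) = 40/73, g(4.75) = 20/39, g(5.375) = 40/83.
Sum = Δt · [g(3.5) + g(4.125) + g(4.75) + g(5.375)].
Sum ≈ 1.331830.

1.331830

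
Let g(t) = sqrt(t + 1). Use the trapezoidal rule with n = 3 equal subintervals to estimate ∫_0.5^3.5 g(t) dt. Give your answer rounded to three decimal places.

5.125

Δt = (3.5 − 0.5)/3 = 1.
g(0.5) ≈ 1.225, g(1.5) ≈ 1.581, g(2.5) ≈ 1.871, g(3.5) ≈ 2.121.
T_3 = (Δt/2)·[g(t_0) + 2g(t_1) + 2g(t_2) + g(t_3)].
Sum ≈ 5.125.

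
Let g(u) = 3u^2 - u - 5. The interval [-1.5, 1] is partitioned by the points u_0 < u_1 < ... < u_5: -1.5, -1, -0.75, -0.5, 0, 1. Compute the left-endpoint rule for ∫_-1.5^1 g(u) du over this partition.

Subinterval widths: 0.5, 0.25, 0.25, 0.5, 1.
Left endpoints: -1.5, -1, -0.75, -0.5, 0.
g(-1.5) = 3.25, g(-1) = -1, g(-0.75) = -2.5625, g(-0.5) = -3.75, g(0) = -5.
Sum = Σ Δu_i · g(u_i).
Sum = -6.140625.

-6.140625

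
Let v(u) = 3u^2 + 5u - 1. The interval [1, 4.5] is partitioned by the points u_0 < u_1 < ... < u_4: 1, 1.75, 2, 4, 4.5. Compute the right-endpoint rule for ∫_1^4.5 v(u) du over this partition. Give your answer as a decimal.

193.078125

Subinterval widths: 0.75, 0.25, 2, 0.5.
Right endpoints: 1.75, 2, 4, 4.5.
v(1.75) = 16.9375, v(2) = 21, v(4) = 67, v(4.5) = 82.25.
Sum = Σ Δu_i · v(u_i).
Sum = 193.078125.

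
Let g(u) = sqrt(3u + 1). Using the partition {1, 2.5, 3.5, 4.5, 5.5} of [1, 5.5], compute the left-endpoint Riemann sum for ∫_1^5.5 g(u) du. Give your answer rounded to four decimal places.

Subinterval widths: 1.5, 1, 1, 1.
Left endpoints: 1, 2.5, 3.5, 4.5.
g(1) ≈ 2.0000, g(2.5) ≈ 2.9155, g(3.5) ≈ 3.3912, g(4.5) ≈ 3.8079.
Sum = Σ Δu_i · g(u_i).
Sum ≈ 13.1145.

13.1145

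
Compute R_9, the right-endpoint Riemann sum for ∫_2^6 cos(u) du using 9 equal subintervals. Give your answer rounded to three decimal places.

-0.863

Δu = (6 − 2)/9 = 4/9.
Right endpoints: 22/9, 26/9, 10/3, 34/9, 38/9, 14/3, 46/9, 50/9, 6.
f(22/9) ≈ -0.767, f(26/9) ≈ -0.968, f(10/3) ≈ -0.982, f(34/9) ≈ -0.804, f(38/9) ≈ -0.471, f(14/3) ≈ -0.046, f(46/9) ≈ 0.388, f(50/9) ≈ 0.747, f(6) ≈ 0.960.
Sum = Δu · [f(22/9) + f(26/9) + f(10/3) + ...].
Sum ≈ -0.863.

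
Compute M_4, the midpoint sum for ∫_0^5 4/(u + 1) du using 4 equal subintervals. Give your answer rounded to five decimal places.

6.95841

Δu = (5 − 0)/4 = 1.25.
Midpoints: 0.625, 1.875, 3.125, 4.375.
f(0.625) = 32/13, f(1.875) = 32/23, f(3.125) = 32/33, f(4.375) = 32/43.
Sum = Δu · [f(0.625) + f(1.875) + f(3.125) + f(4.375)].
Sum ≈ 6.95841.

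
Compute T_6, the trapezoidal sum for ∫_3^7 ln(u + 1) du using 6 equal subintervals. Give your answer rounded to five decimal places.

Δu = (7 − 3)/6 = 2/3.
f(3) ≈ 1.38629, f(11/3) ≈ 1.54045, f(13/3) ≈ 1.67398, f(5) ≈ 1.79176, f(17/3) ≈ 1.89712, f(19/3) ≈ 1.99243, f(7) ≈ 2.07944.
T_6 = (Δu/2)·[f(u_0) + 2f(u_1) + ... + 2f(u_{5}) + f(u_6)].
Sum ≈ 7.08573.

7.08573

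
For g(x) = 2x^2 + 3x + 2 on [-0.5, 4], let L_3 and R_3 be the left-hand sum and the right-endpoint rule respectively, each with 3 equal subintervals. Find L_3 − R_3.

L_3 = 45.
R_3 = 112.5.
L_3 − R_3 = -67.5.

-67.5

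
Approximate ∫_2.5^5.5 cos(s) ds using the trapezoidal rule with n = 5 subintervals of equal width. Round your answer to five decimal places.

Δs = (5.5 − 2.5)/5 = 0.6.
f(2.5) ≈ -0.80114, f(3.1) ≈ -0.99914, f(3.7) ≈ -0.84810, f(4.3) ≈ -0.40080, f(4.9) ≈ 0.18651, f(5.5) ≈ 0.70867.
T_5 = (Δs/2)·[f(s_0) + 2f(s_1) + ... + 2f(s_{4}) + f(s_5)].
Sum ≈ -1.26466.

-1.26466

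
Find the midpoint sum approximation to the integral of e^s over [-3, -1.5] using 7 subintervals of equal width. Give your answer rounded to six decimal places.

Δs = (-1.5 − (-3))/7 = 3/14.
Midpoints: -81/28, -75/28, -69/28, -2.25, -57/28, -51/28, -45/28.
f(-81/28) ≈ 0.055418, f(-75/28) ≈ 0.068661, f(-69/28) ≈ 0.085070, f(-2.25) ≈ 0.105399, f(-57/28) ≈ 0.130587, f(-51/28) ≈ 0.161794, f(-45/28) ≈ 0.200460.
Sum = Δs · [f(-81/28) + f(-75/28) + f(-69/28) + ...].
Sum ≈ 0.173012.

0.173012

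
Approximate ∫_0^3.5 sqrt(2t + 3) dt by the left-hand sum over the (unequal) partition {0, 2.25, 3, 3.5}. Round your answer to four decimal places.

Subinterval widths: 2.25, 0.75, 0.5.
Left endpoints: 0, 2.25, 3.
f(0) ≈ 1.7321, f(2.25) ≈ 2.7386, f(3) ≈ 3.0000.
Sum = Σ Δt_i · f(t_i).
Sum ≈ 7.4511.

7.4511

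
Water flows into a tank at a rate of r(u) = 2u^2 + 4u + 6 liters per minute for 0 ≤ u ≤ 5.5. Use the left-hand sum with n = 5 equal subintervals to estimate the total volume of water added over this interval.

161.26

Δu = (5.5 − 0)/5 = 1.1.
Left endpoints: 0, 1.1, 2.2, 3.3, 4.4.
r(0) = 6, r(1.1) = 12.82, r(2.2) = 24.48, r(3.3) = 40.98, r(4.4) = 62.32.
Sum = Δu · [r(0) + r(1.1) + r(2.2) + r(3.3) + r(4.4)].
Sum = 161.26.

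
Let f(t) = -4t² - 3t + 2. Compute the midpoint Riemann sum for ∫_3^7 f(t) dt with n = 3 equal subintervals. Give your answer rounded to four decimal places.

Δt = (7 − 3)/3 = 4/3.
Midpoints: 11/3, 5, 19/3.
f(11/3) = -565/9, f(5) = -113, f(19/3) = -1597/9.
Sum = Δt · [f(11/3) + f(5) + f(19/3)].
Sum ≈ -470.9630.

-470.9630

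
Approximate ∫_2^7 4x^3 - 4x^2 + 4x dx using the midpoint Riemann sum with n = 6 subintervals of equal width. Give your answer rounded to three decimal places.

Δx = (7 − 2)/6 = 5/6.
Midpoints: 29/12, 3.25, 49/12, 59/12, 5.75, 79/12.
f(29/12) = 18473/432, f(3.25) = 108.0625, f(49/12) = 95893/432, f(59/12) = 172103/432, f(5.75) = 651.1875, f(79/12) = 429523/432.
Sum = Δx · [f(29/12) + f(3.25) + f(49/12) + ...].
Sum ≈ 2013.866.

2013.866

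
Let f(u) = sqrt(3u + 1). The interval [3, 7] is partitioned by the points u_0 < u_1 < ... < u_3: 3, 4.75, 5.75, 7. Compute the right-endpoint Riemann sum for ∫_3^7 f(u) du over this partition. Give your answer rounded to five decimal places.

Subinterval widths: 1.75, 1, 1.25.
Right endpoints: 4.75, 5.75, 7.
f(4.75) ≈ 3.90512, f(5.75) ≈ 4.27200, f(7) ≈ 4.69042.
Sum = Σ Δu_i · f(u_i).
Sum ≈ 16.96899.

16.96899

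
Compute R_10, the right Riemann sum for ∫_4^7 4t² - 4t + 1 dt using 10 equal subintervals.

327.18

Δt = (7 − 4)/10 = 0.3.
Right endpoints: 4.3, 4.6, 4.9, 5.2, 5.5, 5.8, 6.1, 6.4, 6.7, 7.
f(4.3) = 57.76, f(4.6) = 67.24, f(4.9) = 77.44, f(5.2) = 88.36, f(5.5) = 100, f(5.8) = 112.36, f(6.1) = 125.44, f(6.4) = 139.24, f(6.7) = 153.76, f(7) = 169.
Sum = Δt · [f(4.3) + f(4.6) + f(4.9) + ...].
Sum = 327.18.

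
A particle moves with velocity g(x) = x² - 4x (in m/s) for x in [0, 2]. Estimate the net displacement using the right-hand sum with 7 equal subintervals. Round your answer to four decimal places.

Δx = (2 − 0)/7 = 2/7.
Right endpoints: 2/7, 4/7, 6/7, 8/7, 10/7, 12/7, 2.
g(2/7) = -52/49, g(4/7) = -96/49, g(6/7) = -132/49, g(8/7) = -160/49, g(10/7) = -180/49, g(12/7) = -192/49, g(2) = -4.
Sum = Δx · [g(2/7) + g(4/7) + g(6/7) + ...].
Sum ≈ -5.8776.

-5.8776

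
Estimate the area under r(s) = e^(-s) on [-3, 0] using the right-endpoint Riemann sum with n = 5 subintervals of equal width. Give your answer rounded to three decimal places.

13.929

Δs = (0 − (-3))/5 = 0.6.
Right endpoints: -2.4, -1.8, -1.2, -0.6, 0.
r(-2.4) ≈ 11.023, r(-1.8) ≈ 6.050, r(-1.2) ≈ 3.320, r(-0.6) ≈ 1.822, r(0) ≈ 1.000.
Sum = Δs · [r(-2.4) + r(-1.8) + r(-1.2) + r(-0.6) + r(0)].
Sum ≈ 13.929.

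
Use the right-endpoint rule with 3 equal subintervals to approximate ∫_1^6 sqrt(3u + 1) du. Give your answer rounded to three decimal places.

Δu = (6 − 1)/3 = 5/3.
Right endpoints: 8/3, 13/3, 6.
f(8/3) ≈ 3.000, f(13/3) ≈ 3.742, f(6) ≈ 4.359.
Sum = Δu · [f(8/3) + f(13/3) + f(6)].
Sum ≈ 18.501.

18.501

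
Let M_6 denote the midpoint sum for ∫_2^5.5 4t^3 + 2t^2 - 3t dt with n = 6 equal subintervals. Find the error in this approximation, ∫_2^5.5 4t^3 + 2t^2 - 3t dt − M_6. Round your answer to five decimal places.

4.66464

Exact integral: ∫_2^5.5 f(t) dt ≈ 965.2708333.
M_6 ≈ 960.6061921.
Error ≈ 965.2708333 − 960.6061921 ≈ 4.66464.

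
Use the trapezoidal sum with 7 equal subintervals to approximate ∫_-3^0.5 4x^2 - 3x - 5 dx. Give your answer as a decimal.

Δx = (0.5 − (-3))/7 = 0.5.
f(-3) = 40, f(-2.5) = 27.5, f(-2) = 17, f(-1.5) = 8.5, f(-1) = 2, f(-0.5) = -2.5, f(0) = -5, f(0.5) = -5.5.
T_7 = (Δx/2)·[f(x_0) + 2f(x_1) + ... + 2f(x_{6}) + f(x_7)].
Sum = 32.375.

32.375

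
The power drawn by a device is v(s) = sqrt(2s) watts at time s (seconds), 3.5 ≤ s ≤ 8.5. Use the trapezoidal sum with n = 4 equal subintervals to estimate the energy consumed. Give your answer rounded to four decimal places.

17.1733

Δs = (8.5 − 3.5)/4 = 1.25.
v(3.5) ≈ 2.6458, v(4.75) ≈ 3.0822, v(6) ≈ 3.4641, v(7.25) ≈ 3.8079, v(8.5) ≈ 4.1231.
T_4 = (Δs/2)·[v(s_0) + 2v(s_1) + 2v(s_2) + 2v(s_3) + v(s_4)].
Sum ≈ 17.1733.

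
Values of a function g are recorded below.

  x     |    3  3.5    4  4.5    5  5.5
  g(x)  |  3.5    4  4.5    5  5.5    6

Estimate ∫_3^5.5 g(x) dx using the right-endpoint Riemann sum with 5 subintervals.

Δx = 0.5.
Sum = 0.5·[4 + 4.5 + 5 + 5.5 + 6] = 12.5.

12.5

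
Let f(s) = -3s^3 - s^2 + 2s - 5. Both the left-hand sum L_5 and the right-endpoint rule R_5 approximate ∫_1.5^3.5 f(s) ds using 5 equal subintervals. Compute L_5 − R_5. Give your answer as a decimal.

L_5 = -98.27.
R_5 = -148.07.
L_5 − R_5 = 49.8.

49.8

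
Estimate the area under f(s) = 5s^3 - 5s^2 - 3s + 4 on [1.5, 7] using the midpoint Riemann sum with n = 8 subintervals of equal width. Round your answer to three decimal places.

Δs = (7 − 1.5)/8 = 0.6875.
Midpoints: 1.84375, 2.53125, 3.21875, 3.90625, 4.59375, 5.28125, 5.96875, 6.65625.
f(1.84375) = 419759/32768, f(2.53125) = 1489685/32768, f(3.21875) = 3580851/32768, f(3.90625) = 7012697/32768, f(4.59375) = 12104663/32768, f(5.28125) = 19176189/32768, f(5.96875) = 28546715/32768, f(6.65625) = 40535681/32768.
Sum = Δs · [f(1.84375) + f(2.53125) + f(3.21875) + ...].
Sum ≈ 2368.028.

2368.028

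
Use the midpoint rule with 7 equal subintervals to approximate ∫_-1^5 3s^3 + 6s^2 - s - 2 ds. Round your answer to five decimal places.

687.18367

Δs = (5 − (-1))/7 = 6/7.
Midpoints: -4/7, 2/7, 8/7, 2, 20/7, 26/7, 32/7.
f(-4/7) = -10/343, f(2/7) = -592/343, f(8/7) = 3146/343, f(2) = 44, f(20/7) = 39134/343, f(26/7) = 79160/343, f(32/7) = 139058/343.
Sum = Δs · [f(-4/7) + f(2/7) + f(8/7) + ...].
Sum ≈ 687.18367.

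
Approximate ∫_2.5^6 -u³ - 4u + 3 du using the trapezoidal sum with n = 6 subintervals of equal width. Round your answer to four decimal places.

Δu = (6 − 2.5)/6 = 7/12.
f(2.5) = -22.625, f(37/12) = -66781/1728, f(11/3) = -1646/27, f(4.25) = -90.765625, f(29/6) = -27917/216, f(65/12) = -306881/1728, f(6) = -237.
T_6 = (Δu/2)·[f(u_0) + 2f(u_1) + ... + 2f(u_{5}) + f(u_6)].
Sum ≈ -365.7652.

-365.7652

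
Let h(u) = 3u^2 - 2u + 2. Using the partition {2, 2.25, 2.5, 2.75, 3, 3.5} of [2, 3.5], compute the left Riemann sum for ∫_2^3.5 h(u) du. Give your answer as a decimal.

Subinterval widths: 0.25, 0.25, 0.25, 0.25, 0.5.
Left endpoints: 2, 2.25, 2.5, 2.75, 3.
h(2) = 10, h(2.25) = 12.6875, h(2.5) = 15.75, h(2.75) = 19.1875, h(3) = 23.
Sum = Σ Δu_i · h(u_i).
Sum = 25.90625.

25.90625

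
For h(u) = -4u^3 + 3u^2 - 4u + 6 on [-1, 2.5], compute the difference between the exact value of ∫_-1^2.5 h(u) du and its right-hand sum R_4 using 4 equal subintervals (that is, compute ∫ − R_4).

31.0078125

Exact integral: ∫_-1^2.5 h(u) du = -10.9375.
R_4 = -41.9453125.
Error = -10.9375 − (-41.9453125) = 31.0078125.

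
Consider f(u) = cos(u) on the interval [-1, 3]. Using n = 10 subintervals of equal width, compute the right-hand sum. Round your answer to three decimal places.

0.663

Δu = (3 − (-1))/10 = 0.4.
Right endpoints: -0.6, -0.2, 0.2, 0.6, 1, 1.4, 1.8, 2.2, 2.6, 3.
f(-0.6) ≈ 0.825, f(-0.2) ≈ 0.980, f(0.2) ≈ 0.980, f(0.6) ≈ 0.825, f(1) ≈ 0.540, f(1.4) ≈ 0.170, f(1.8) ≈ -0.227, f(2.2) ≈ -0.589, f(2.6) ≈ -0.857, f(3) ≈ -0.990.
Sum = Δu · [f(-0.6) + f(-0.2) + f(0.2) + ...].
Sum ≈ 0.663.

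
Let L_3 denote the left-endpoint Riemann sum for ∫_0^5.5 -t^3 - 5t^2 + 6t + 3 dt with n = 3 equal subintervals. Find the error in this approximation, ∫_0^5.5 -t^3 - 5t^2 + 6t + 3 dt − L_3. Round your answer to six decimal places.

Exact integral: ∫_0^5.5 f(t) dt ≈ -398.80729167.
L_3 ≈ -178.72453704.
Error ≈ -398.80729167 − (-178.72453704) ≈ -220.082755.

-220.082755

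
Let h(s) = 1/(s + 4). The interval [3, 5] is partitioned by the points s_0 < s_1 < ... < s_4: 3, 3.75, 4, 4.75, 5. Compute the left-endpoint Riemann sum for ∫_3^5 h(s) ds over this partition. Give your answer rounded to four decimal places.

0.2617

Subinterval widths: 0.75, 0.25, 0.75, 0.25.
Left endpoints: 3, 3.75, 4, 4.75.
h(3) = 1/7, h(3.75) = 4/31, h(4) = 0.125, h(4.75) = 4/35.
Sum = Σ Δs_i · h(s_i).
Sum ≈ 0.2617.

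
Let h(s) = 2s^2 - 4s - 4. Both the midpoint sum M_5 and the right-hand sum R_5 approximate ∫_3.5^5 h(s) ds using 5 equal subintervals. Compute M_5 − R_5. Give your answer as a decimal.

-2.9925

M_5 = 23.2275.
R_5 = 26.22.
M_5 − R_5 = -2.9925.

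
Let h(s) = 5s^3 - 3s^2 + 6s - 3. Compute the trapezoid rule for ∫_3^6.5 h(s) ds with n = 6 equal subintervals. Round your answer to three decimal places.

1985.250

Δs = (6.5 − 3)/6 = 7/12.
h(3) = 123, h(43/12) = 362939/1728, h(25/6) = 71627/216, h(4.75) = 493.671875, h(16/3) = 18959/27, h(71/12) = 1664239/1728, h(6.5) = 1282.375.
T_6 = (Δs/2)·[h(s_0) + 2h(s_1) + ... + 2h(s_{5}) + h(s_6)].
Sum ≈ 1985.250.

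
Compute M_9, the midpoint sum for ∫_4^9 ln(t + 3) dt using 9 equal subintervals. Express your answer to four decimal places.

Δt = (9 − 4)/9 = 5/9.
Midpoints: 77/18, 29/6, 97/18, 107/18, 6.5, 127/18, 137/18, 49/6, 157/18.
f(77/18) ≈ 1.9848, f(29/6) ≈ 2.0584, f(97/18) ≈ 2.1269, f(107/18) ≈ 2.1910, f(6.5) ≈ 2.2513, f(127/18) ≈ 2.3081, f(137/18) ≈ 2.3619, f(49/6) ≈ 2.4129, f(157/18) ≈ 2.4615.
Sum = Δt · [f(77/18) + f(29/6) + f(97/18) + ...].
Sum ≈ 11.1983.

11.1983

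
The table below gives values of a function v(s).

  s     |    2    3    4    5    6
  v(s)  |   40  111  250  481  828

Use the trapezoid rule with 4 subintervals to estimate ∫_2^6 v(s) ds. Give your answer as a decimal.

1276

Δs = 1.
T_4 = (1/2)·[40 + 2·111 + 2·250 + 2·481 + 828] = 1276.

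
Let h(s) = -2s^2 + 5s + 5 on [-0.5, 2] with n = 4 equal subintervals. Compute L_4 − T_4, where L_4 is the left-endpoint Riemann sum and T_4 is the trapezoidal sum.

-1.5625

L_4 = 14.5703125.
T_4 = 16.1328125.
L_4 − T_4 = -1.5625.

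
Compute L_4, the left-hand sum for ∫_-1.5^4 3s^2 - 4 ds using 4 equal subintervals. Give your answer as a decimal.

Δs = (4 − (-1.5))/4 = 1.375.
Left endpoints: -1.5, -0.125, 1.25, 2.625.
f(-1.5) = 2.75, f(-0.125) = -3.953125, f(1.25) = 0.6875, f(2.625) = 16.671875.
Sum = Δs · [f(-1.5) + f(-0.125) + f(1.25) + f(2.625)].
Sum = 22.21484375.

22.21484375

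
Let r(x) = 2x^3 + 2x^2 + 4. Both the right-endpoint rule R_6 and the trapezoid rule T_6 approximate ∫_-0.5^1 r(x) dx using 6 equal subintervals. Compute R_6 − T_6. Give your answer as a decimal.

R_6 = 7.7421875.
T_6 = 7.2734375.
R_6 − T_6 = 0.46875.

0.46875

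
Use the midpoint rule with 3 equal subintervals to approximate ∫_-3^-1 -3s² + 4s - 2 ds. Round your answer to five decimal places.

-45.77778

Δs = (-1 − (-3))/3 = 2/3.
Midpoints: -8/3, -2, -4/3.
f(-8/3) = -34, f(-2) = -22, f(-4/3) = -38/3.
Sum = Δs · [f(-8/3) + f(-2) + f(-4/3)].
Sum ≈ -45.77778.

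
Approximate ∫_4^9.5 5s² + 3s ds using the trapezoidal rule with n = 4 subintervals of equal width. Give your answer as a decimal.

Δs = (9.5 − 4)/4 = 1.375.
f(4) = 92, f(5.375) = 160.578125, f(6.75) = 248.0625, f(8.125) = 354.453125, f(9.5) = 479.75.
T_4 = (Δs/2)·[f(s_0) + 2f(s_1) + 2f(s_2) + 2f(s_3) + f(s_4)].
Sum = 1442.33203125.

1442.33203125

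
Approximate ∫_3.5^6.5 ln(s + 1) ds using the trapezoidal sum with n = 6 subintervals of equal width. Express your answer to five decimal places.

5.34157

Δs = (6.5 − 3.5)/6 = 0.5.
f(3.5) ≈ 1.50408, f(4) ≈ 1.60944, f(4.5) ≈ 1.70475, f(5) ≈ 1.79176, f(5.5) ≈ 1.87180, f(6) ≈ 1.94591, f(6.5) ≈ 2.01490.
T_6 = (Δs/2)·[f(s_0) + 2f(s_1) + ... + 2f(s_{5}) + f(s_6)].
Sum ≈ 5.34157.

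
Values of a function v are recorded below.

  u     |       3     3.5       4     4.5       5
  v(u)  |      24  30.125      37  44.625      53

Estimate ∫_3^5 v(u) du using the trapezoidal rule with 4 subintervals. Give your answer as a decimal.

75.125

Δu = 0.5.
T_4 = (0.5/2)·[24 + 2·30.125 + 2·37 + 2·44.625 + 53] = 75.125.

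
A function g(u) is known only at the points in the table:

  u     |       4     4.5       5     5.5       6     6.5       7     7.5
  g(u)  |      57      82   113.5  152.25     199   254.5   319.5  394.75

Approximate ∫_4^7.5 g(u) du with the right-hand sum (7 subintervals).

Δu = 0.5.
Sum = 0.5·[82 + 113.5 + 152.25 + 199 + 254.5 + 319.5 + 394.75] = 757.75.

757.75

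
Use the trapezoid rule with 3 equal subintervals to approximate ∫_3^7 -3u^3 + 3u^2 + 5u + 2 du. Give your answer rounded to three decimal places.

Δu = (7 − 3)/3 = 4/3.
f(3) = -37, f(13/3) = -1477/9, f(17/3) = -3773/9, f(7) = -845.
T_3 = (Δu/2)·[f(u_0) + 2f(u_1) + 2f(u_2) + f(u_3)].
Sum ≈ -1365.778.

-1365.778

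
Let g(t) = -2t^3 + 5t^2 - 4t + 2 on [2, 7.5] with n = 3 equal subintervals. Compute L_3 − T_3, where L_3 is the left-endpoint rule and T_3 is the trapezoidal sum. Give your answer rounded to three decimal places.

L_3 ≈ -510.68519.
T_3 ≈ -1050.14352.
L_3 − T_3 ≈ 539.458.

539.458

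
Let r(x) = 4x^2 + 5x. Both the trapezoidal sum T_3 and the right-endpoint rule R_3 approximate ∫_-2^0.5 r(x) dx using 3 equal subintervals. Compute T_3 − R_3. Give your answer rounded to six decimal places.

1.041667

T_3 ≈ 2.61574074.
R_3 ≈ 1.57407407.
T_3 − R_3 ≈ 1.041667.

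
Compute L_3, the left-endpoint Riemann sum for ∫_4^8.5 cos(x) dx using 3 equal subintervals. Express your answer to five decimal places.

1.21339

Δx = (8.5 − 4)/3 = 1.5.
Left endpoints: 4, 5.5, 7.
f(4) ≈ -0.65364, f(5.5) ≈ 0.70867, f(7) ≈ 0.75390.
Sum = Δx · [f(4) + f(5.5) + f(7)].
Sum ≈ 1.21339.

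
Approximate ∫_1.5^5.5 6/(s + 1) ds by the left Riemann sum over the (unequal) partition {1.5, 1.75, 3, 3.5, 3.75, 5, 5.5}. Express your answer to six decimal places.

6.489553

Subinterval widths: 0.25, 1.25, 0.5, 0.25, 1.25, 0.5.
Left endpoints: 1.5, 1.75, 3, 3.5, 3.75, 5.
f(1.5) = 2.4, f(1.75) = 24/11, f(3) = 1.5, f(3.5) = 4/3, f(3.75) = 24/19, f(5) = 1.
Sum = Σ Δs_i · f(s_i).
Sum ≈ 6.489553.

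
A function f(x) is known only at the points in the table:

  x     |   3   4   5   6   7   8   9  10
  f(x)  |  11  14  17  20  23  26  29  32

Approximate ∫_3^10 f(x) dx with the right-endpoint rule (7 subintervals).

161

Δx = 1.
Sum = 1·[14 + 17 + 20 + 23 + 26 + 29 + 32] = 161.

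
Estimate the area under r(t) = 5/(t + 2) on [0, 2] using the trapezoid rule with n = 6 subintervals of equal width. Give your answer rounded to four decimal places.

Δt = (2 − 0)/6 = 1/3.
r(0) = 2.5, r(1/3) = 15/7, r(2/3) = 1.875, r(1) = 5/3, r(4/3) = 1.5, r(5/3) = 15/11, r(2) = 1.25.
T_6 = (Δt/2)·[r(t_0) + 2r(t_1) + ... + 2r(t_{5}) + r(t_6)].
Sum ≈ 3.4744.

3.4744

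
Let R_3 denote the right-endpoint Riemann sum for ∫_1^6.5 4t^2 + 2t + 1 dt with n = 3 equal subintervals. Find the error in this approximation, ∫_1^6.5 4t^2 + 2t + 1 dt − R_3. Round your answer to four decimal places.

Exact integral: ∫_1^6.5 f(t) dt ≈ 411.583333.
R_3 ≈ 585.240741.
Error ≈ 411.583333 − 585.240741 ≈ -173.6574.

-173.6574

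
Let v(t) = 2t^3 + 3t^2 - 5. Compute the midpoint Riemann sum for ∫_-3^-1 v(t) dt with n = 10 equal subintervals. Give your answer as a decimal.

Δt = (-1 − (-3))/10 = 0.2.
Midpoints: -2.9, -2.7, -2.5, -2.3, -2.1, -1.9, -1.7, -1.5, -1.3, -1.1.
v(-2.9) = -28.548, v(-2.7) = -22.496, v(-2.5) = -17.5, v(-2.3) = -13.464, v(-2.1) = -10.292, v(-1.9) = -7.888, v(-1.7) = -6.156, v(-1.5) = -5, v(-1.3) = -4.324, v(-1.1) = -4.032.
Sum = Δt · [v(-2.9) + v(-2.7) + v(-2.5) + ...].
Sum = -23.94.

-23.94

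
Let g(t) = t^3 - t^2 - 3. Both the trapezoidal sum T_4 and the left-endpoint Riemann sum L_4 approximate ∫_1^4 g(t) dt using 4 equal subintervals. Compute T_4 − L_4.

18

T_4 = 35.578125.
L_4 = 17.578125.
T_4 − L_4 = 18.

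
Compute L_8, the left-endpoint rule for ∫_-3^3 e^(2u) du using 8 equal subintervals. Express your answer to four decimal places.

86.9031

Δu = (3 − (-3))/8 = 0.75.
Left endpoints: -3, -2.25, -1.5, -0.75, 0, 0.75, 1.5, 2.25.
f(-3) ≈ 0.0025, f(-2.25) ≈ 0.0111, f(-1.5) ≈ 0.0498, f(-0.75) ≈ 0.2231, f(0) ≈ 1.0000, f(0.75) ≈ 4.4817, f(1.5) ≈ 20.0855, f(2.25) ≈ 90.0171.
Sum = Δu · [f(-3) + f(-2.25) + f(-1.5) + ...].
Sum ≈ 86.9031.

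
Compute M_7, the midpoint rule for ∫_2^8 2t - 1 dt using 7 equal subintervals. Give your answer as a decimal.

Δt = (8 − 2)/7 = 6/7.
Midpoints: 17/7, 23/7, 29/7, 5, 41/7, 47/7, 53/7.
f(17/7) = 27/7, f(23/7) = 39/7, f(29/7) = 51/7, f(5) = 9, f(41/7) = 75/7, f(47/7) = 87/7, f(53/7) = 99/7.
Sum = Δt · [f(17/7) + f(23/7) + f(29/7) + ...].
Sum = 54.

54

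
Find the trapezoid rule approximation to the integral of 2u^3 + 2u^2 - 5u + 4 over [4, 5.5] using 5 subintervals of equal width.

Δu = (5.5 − 4)/5 = 0.3.
f(4) = 144, f(4.3) = 178.494, f(4.6) = 217.992, f(4.9) = 262.818, f(5.2) = 313.296, f(5.5) = 369.75.
T_5 = (Δu/2)·[f(u_0) + 2f(u_1) + ... + 2f(u_{4}) + f(u_5)].
Sum = 368.8425.

368.8425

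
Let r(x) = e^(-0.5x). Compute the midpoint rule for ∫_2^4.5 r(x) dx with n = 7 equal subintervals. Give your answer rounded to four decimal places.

0.5243

Δx = (4.5 − 2)/7 = 5/14.
Midpoints: 61/28, 71/28, 81/28, 3.25, 101/28, 111/28, 121/28.
r(61/28) ≈ 0.3365, r(71/28) ≈ 0.2814, r(81/28) ≈ 0.2354, r(3.25) ≈ 0.1969, r(101/28) ≈ 0.1647, r(111/28) ≈ 0.1378, r(121/28) ≈ 0.1152.
Sum = Δx · [r(61/28) + r(71/28) + r(81/28) + ...].
Sum ≈ 0.5243.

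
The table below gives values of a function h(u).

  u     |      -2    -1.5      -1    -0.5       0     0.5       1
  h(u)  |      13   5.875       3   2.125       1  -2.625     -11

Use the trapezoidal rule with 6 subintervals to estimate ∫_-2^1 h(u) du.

Δu = 0.5.
T_6 = (0.5/2)·[13 + 2·5.875 + 2·3 + 2·2.125 + 2·1 + 2·(-2.625) + (-11)] = 5.1875.

5.1875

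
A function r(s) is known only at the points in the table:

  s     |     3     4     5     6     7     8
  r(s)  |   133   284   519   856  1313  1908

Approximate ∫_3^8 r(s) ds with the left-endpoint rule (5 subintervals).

Δs = 1.
Sum = 1·[133 + 284 + 519 + 856 + 1313] = 3105.

3105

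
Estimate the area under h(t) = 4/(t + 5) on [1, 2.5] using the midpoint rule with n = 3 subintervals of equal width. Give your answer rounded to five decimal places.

Δt = (2.5 − 1)/3 = 0.5.
Midpoints: 1.25, 1.75, 2.25.
h(1.25) = 0.64, h(1.75) = 16/27, h(2.25) = 16/29.
Sum = Δt · [h(1.25) + h(1.75) + h(2.25)].
Sum ≈ 0.89216.

0.89216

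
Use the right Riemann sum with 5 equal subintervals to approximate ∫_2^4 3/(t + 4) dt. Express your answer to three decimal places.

Δt = (4 − 2)/5 = 0.4.
Right endpoints: 2.4, 2.8, 3.2, 3.6, 4.
f(2.4) = 0.46875, f(2.8) = 15/34, f(3.2) = 5/12, f(3.6) = 15/38, f(4) = 0.375.
Sum = Δt · [f(2.4) + f(2.8) + f(3.2) + f(3.6) + f(4)].
Sum ≈ 0.839.

0.839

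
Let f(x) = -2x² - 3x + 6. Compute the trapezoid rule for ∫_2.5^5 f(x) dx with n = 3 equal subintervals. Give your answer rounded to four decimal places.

Δx = (5 − 2.5)/3 = 5/6.
f(2.5) = -14, f(10/3) = -236/9, f(25/6) = -371/9, f(5) = -59.
T_3 = (Δx/2)·[f(x_0) + 2f(x_1) + 2f(x_2) + f(x_3)].
Sum ≈ -86.6204.

-86.6204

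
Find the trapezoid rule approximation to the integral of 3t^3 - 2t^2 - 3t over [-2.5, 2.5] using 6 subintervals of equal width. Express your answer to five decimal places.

-21.99074

Δt = (2.5 − (-2.5))/6 = 5/6.
f(-2.5) = -51.875, f(-5/3) = -130/9, f(-5/6) = -0.625, f(0) = 0, f(5/6) = -155/72, f(5/3) = 10/3, f(2.5) = 26.875.
T_6 = (Δt/2)·[f(t_0) + 2f(t_1) + ... + 2f(t_{5}) + f(t_6)].
Sum ≈ -21.99074.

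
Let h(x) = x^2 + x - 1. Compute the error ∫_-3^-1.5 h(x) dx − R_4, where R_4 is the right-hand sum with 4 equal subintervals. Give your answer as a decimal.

0.94921875

Exact integral: ∫_-3^-1.5 h(x) dx = 3.
R_4 = 2.05078125.
Error = 3 − 2.05078125 = 0.94921875.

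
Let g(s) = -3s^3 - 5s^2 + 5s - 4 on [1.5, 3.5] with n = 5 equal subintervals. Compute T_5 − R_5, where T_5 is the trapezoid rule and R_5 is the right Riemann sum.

31.7

T_5 = -159.05.
R_5 = -190.75.
T_5 − R_5 = 31.7.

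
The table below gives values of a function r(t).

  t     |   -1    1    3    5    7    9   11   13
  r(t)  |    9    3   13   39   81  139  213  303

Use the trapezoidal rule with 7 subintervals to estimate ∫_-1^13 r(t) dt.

1288

Δt = 2.
T_7 = (2/2)·[9 + 2·3 + 2·13 + 2·39 + 2·81 + 2·139 + 2·213 + 303] = 1288.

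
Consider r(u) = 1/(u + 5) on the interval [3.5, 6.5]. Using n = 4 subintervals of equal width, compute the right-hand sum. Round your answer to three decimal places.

0.291

Δu = (6.5 − 3.5)/4 = 0.75.
Right endpoints: 4.25, 5, 5.75, 6.5.
r(4.25) = 4/37, r(5) = 0.1, r(5.75) = 4/43, r(6.5) = 2/23.
Sum = Δu · [r(4.25) + r(5) + r(5.75) + r(6.5)].
Sum ≈ 0.291.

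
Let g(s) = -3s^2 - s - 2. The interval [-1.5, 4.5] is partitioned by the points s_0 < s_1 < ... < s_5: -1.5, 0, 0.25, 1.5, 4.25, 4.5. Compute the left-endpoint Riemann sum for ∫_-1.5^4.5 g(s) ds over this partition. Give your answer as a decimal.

Subinterval widths: 1.5, 0.25, 1.25, 2.75, 0.25.
Left endpoints: -1.5, 0, 0.25, 1.5, 4.25.
g(-1.5) = -7.25, g(0) = -2, g(0.25) = -2.4375, g(1.5) = -10.25, g(4.25) = -60.4375.
Sum = Σ Δs_i · g(s_i).
Sum = -57.71875.

-57.71875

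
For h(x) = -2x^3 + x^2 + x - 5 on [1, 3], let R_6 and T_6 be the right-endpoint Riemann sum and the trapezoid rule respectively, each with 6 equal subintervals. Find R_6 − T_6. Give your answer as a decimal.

-7

R_6 ≈ -44.74074074.
T_6 ≈ -37.74074074.
R_6 − T_6 = -7.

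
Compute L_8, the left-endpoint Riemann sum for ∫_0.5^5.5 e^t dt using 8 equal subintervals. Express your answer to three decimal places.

174.953

Δt = (5.5 − 0.5)/8 = 0.625.
Left endpoints: 0.5, 1.125, 1.75, 2.375, 3, 3.625, 4.25, 4.875.
f(0.5) ≈ 1.649, f(1.125) ≈ 3.080, f(1.75) ≈ 5.755, f(2.375) ≈ 10.751, f(3) ≈ 20.086, f(3.625) ≈ 37.525, f(4.25) ≈ 70.105, f(4.875) ≈ 130.974.
Sum = Δt · [f(0.5) + f(1.125) + f(1.75) + ...].
Sum ≈ 174.953.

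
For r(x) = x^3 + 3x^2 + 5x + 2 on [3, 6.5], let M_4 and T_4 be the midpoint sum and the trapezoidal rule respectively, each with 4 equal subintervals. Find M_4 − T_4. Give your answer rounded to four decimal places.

-11.5562

M_4 ≈ 759.913574.
T_4 ≈ 771.469727.
M_4 − T_4 ≈ -11.5562.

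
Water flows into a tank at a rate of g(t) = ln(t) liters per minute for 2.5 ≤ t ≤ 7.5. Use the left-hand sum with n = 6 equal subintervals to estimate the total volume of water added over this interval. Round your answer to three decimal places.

7.348

Δt = (7.5 − 2.5)/6 = 5/6.
Left endpoints: 2.5, 10/3, 25/6, 5, 35/6, 20/3.
g(2.5) ≈ 0.916, g(10/3) ≈ 1.204, g(25/6) ≈ 1.427, g(5) ≈ 1.609, g(35/6) ≈ 1.764, g(20/3) ≈ 1.897.
Sum = Δt · [g(2.5) + g(10/3) + g(25/6) + ...].
Sum ≈ 7.348.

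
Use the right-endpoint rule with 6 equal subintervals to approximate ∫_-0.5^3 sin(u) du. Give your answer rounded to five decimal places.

Δu = (3 − (-0.5))/6 = 7/12.
Right endpoints: 1/12, 2/3, 1.25, 11/6, 29/12, 3.
f(1/12) ≈ 0.08324, f(2/3) ≈ 0.61837, f(1.25) ≈ 0.94898, f(11/6) ≈ 0.96573, f(29/12) ≈ 0.66308, f(3) ≈ 0.14112.
Sum = Δu · [f(1/12) + f(2/3) + f(1.25) + ...].
Sum ≈ 1.99531.

1.99531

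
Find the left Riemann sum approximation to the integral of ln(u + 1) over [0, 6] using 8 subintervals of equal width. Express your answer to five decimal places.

6.85225

Δu = (6 − 0)/8 = 0.75.
Left endpoints: 0, 0.75, 1.5, 2.25, 3, 3.75, 4.5, 5.25.
f(0) ≈ 0.00000, f(0.75) ≈ 0.55962, f(1.5) ≈ 0.91629, f(2.25) ≈ 1.17865, f(3) ≈ 1.38629, f(3.75) ≈ 1.55814, f(4.5) ≈ 1.70475, f(5.25) ≈ 1.83258.
Sum = Δu · [f(0) + f(0.75) + f(1.5) + ...].
Sum ≈ 6.85225.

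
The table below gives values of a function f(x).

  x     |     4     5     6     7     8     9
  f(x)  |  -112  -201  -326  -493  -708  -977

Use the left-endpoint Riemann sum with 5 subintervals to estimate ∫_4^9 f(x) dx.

Δx = 1.
Sum = 1·[(-112) + (-201) + (-326) + (-493) + (-708)] = -1840.

-1840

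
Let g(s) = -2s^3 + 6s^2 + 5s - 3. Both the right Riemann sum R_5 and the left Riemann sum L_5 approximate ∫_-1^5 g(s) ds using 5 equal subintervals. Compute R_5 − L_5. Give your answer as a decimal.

R_5 = -73.44.
L_5 = 20.16.
R_5 − L_5 = -93.6.

-93.6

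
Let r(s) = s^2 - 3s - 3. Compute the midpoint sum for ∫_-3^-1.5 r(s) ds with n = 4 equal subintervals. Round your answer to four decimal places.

13.4824

Δs = (-1.5 − (-3))/4 = 0.375.
Midpoints: -2.8125, -2.4375, -2.0625, -1.6875.
r(-2.8125) = 13.34765625, r(-2.4375) = 10.25390625, r(-2.0625) = 7.44140625, r(-1.6875) = 4.91015625.
Sum = Δs · [r(-2.8125) + r(-2.4375) + r(-2.0625) + r(-1.6875)].
Sum ≈ 13.4824.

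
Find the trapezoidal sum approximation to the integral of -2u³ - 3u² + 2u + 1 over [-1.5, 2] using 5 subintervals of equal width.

-12.88

Δu = (2 − (-1.5))/5 = 0.7.
f(-1.5) = -2, f(-0.8) = -1.496, f(-0.1) = 0.772, f(0.6) = 0.688, f(1.3) = -5.864, f(2) = -23.
T_5 = (Δu/2)·[f(u_0) + 2f(u_1) + ... + 2f(u_{4}) + f(u_5)].
Sum = -12.88.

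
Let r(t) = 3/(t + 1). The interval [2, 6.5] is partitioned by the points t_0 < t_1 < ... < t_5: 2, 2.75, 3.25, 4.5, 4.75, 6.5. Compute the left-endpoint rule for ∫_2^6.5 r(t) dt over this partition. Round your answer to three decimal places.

Subinterval widths: 0.75, 0.5, 1.25, 0.25, 1.75.
Left endpoints: 2, 2.75, 3.25, 4.5, 4.75.
r(2) = 1, r(2.75) = 0.8, r(3.25) = 12/17, r(4.5) = 6/11, r(4.75) = 12/23.
Sum = Σ Δt_i · r(t_i).
Sum ≈ 3.082.

3.082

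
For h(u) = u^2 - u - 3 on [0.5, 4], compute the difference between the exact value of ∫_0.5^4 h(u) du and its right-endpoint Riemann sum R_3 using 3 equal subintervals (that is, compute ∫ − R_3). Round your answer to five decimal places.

Exact integral: ∫_0.5^4 h(u) du ≈ 2.9166667.
R_3 ≈ 10.8564815.
Error ≈ 2.9166667 − 10.8564815 ≈ -7.93981.

-7.93981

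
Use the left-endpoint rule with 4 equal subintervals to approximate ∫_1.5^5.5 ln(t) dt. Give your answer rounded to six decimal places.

4.078596

Δt = (5.5 − 1.5)/4 = 1.
Left endpoints: 1.5, 2.5, 3.5, 4.5.
f(1.5) ≈ 0.405465, f(2.5) ≈ 0.916291, f(3.5) ≈ 1.252763, f(4.5) ≈ 1.504077.
Sum = Δt · [f(1.5) + f(2.5) + f(3.5) + f(4.5)].
Sum ≈ 4.078596.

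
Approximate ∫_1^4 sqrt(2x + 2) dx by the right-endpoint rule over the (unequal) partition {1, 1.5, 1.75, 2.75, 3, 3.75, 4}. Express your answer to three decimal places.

Subinterval widths: 0.5, 0.25, 1, 0.25, 0.75, 0.25.
Right endpoints: 1.5, 1.75, 2.75, 3, 3.75, 4.
f(1.5) ≈ 2.236, f(1.75) ≈ 2.345, f(2.75) ≈ 2.739, f(3) ≈ 2.828, f(3.75) ≈ 3.082, f(4) ≈ 3.162.
Sum = Σ Δx_i · f(x_i).
Sum ≈ 8.252.

8.252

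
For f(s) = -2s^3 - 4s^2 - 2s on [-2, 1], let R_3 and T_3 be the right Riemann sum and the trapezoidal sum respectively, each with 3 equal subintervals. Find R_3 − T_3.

-6

R_3 = -8.
T_3 = -2.
R_3 − T_3 = -6.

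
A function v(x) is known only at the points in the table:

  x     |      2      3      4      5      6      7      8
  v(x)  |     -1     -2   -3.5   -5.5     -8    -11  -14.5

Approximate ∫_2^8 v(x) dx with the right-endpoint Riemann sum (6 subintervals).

Δx = 1.
Sum = 1·[(-2) + (-3.5) + (-5.5) + (-8) + (-11) + (-14.5)] = -44.5.

-44.5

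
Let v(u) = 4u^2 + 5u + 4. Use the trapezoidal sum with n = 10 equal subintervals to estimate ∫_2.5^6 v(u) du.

Δu = (6 − 2.5)/10 = 0.35.
v(2.5) = 41.5, v(2.85) = 50.74, v(3.2) = 60.96, v(3.55) = 72.16, v(3.9) = 84.34, v(4.25) = 97.5, v(4.6) = 111.64, v(4.95) = 126.76, v(5.3) = 142.86, v(5.65) = 159.94, v(6) = 178.
T_10 = (Δu/2)·[v(u_0) + 2v(u_1) + ... + 2v(u_{9}) + v(u_10)].
Sum = 355.8275.

355.8275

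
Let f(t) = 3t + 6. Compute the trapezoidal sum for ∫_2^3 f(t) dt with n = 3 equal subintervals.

Δt = (3 − 2)/3 = 1/3.
f(2) = 12, f(7/3) = 13, f(8/3) = 14, f(3) = 15.
T_3 = (Δt/2)·[f(t_0) + 2f(t_1) + 2f(t_2) + f(t_3)].
Sum = 13.5.

13.5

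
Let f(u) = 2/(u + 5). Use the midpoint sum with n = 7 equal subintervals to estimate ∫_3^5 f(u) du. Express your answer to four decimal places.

0.4462

Δu = (5 − 3)/7 = 2/7.
Midpoints: 22/7, 24/7, 26/7, 4, 30/7, 32/7, 34/7.
f(22/7) = 14/57, f(24/7) = 14/59, f(26/7) = 14/61, f(4) = 2/9, f(30/7) = 14/65, f(32/7) = 14/67, f(34/7) = 14/69.
Sum = Δu · [f(22/7) + f(24/7) + f(26/7) + ...].
Sum ≈ 0.4462.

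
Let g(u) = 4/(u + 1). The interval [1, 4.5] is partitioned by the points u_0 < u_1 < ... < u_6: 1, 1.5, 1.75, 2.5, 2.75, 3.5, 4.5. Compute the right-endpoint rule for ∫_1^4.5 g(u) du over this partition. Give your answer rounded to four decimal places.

Subinterval widths: 0.5, 0.25, 0.75, 0.25, 0.75, 1.
Right endpoints: 1.5, 1.75, 2.5, 2.75, 3.5, 4.5.
g(1.5) = 1.6, g(1.75) = 16/11, g(2.5) = 8/7, g(2.75) = 16/15, g(3.5) = 8/9, g(4.5) = 8/11.
Sum = Σ Δu_i · g(u_i).
Sum ≈ 3.6814.

3.6814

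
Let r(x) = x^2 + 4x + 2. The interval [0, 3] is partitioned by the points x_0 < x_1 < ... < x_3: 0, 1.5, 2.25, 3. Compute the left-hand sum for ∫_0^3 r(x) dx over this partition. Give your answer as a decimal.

22.734375

Subinterval widths: 1.5, 0.75, 0.75.
Left endpoints: 0, 1.5, 2.25.
r(0) = 2, r(1.5) = 10.25, r(2.25) = 16.0625.
Sum = Σ Δx_i · r(x_i).
Sum = 22.734375.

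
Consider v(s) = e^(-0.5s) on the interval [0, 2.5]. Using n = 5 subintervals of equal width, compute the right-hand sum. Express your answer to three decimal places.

1.256

Δs = (2.5 − 0)/5 = 0.5.
Right endpoints: 0.5, 1, 1.5, 2, 2.5.
v(0.5) ≈ 0.779, v(1) ≈ 0.607, v(1.5) ≈ 0.472, v(2) ≈ 0.368, v(2.5) ≈ 0.287.
Sum = Δs · [v(0.5) + v(1) + v(1.5) + v(2) + v(2.5)].
Sum ≈ 1.256.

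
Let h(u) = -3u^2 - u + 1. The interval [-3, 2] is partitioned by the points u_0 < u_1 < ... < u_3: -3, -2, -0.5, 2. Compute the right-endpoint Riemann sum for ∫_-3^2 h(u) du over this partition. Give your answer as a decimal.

Subinterval widths: 1, 1.5, 2.5.
Right endpoints: -2, -0.5, 2.
h(-2) = -9, h(-0.5) = 0.75, h(2) = -13.
Sum = Σ Δu_i · h(u_i).
Sum = -40.375.

-40.375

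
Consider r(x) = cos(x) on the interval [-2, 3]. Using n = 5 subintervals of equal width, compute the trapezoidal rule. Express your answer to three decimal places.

Δx = (3 − (-2))/5 = 1.
r(-2) ≈ -0.416, r(-1) ≈ 0.540, r(0) ≈ 1.000, r(1) ≈ 0.540, r(2) ≈ -0.416, r(3) ≈ -0.990.
T_5 = (Δx/2)·[r(x_0) + 2r(x_1) + ... + 2r(x_{4}) + r(x_5)].
Sum ≈ 0.961.

0.961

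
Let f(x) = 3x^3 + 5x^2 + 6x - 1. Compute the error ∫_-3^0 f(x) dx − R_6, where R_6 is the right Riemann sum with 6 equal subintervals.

Exact integral: ∫_-3^0 f(x) dx = -45.75.
R_6 = -33.3125.
Error = -45.75 − (-33.3125) = -12.4375.

-12.4375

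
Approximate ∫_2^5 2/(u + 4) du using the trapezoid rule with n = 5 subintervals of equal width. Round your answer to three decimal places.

0.812

Δu = (5 − 2)/5 = 0.6.
f(2) = 1/3, f(2.6) = 10/33, f(3.2) = 5/18, f(3.8) = 10/39, f(4.4) = 5/21, f(5) = 2/9.
T_5 = (Δu/2)·[f(u_0) + 2f(u_1) + ... + 2f(u_{4}) + f(u_5)].
Sum ≈ 0.812.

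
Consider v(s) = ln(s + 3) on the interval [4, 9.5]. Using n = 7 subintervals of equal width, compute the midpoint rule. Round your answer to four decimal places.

12.4519

Δs = (9.5 − 4)/7 = 11/14.
Midpoints: 123/28, 145/28, 167/28, 6.75, 211/28, 233/28, 255/28.
v(123/28) ≈ 2.0005, v(145/28) ≈ 2.1015, v(167/28) ≈ 2.1932, v(6.75) ≈ 2.2773, v(211/28) ≈ 2.3548, v(233/28) ≈ 2.4267, v(255/28) ≈ 2.4938.
Sum = Δs · [v(123/28) + v(145/28) + v(167/28) + ...].
Sum ≈ 12.4519.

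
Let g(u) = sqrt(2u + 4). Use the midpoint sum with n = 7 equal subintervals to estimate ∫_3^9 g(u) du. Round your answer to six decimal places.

23.858605

Δu = (9 − 3)/7 = 6/7.
Midpoints: 24/7, 30/7, 36/7, 6, 48/7, 54/7, 60/7.
g(24/7) ≈ 3.295018, g(30/7) ≈ 3.545621, g(36/7) ≈ 3.779645, g(6) ≈ 4.000000, g(48/7) ≈ 4.208834, g(54/7) ≈ 4.407785, g(60/7) ≈ 4.598136.
Sum = Δu · [g(24/7) + g(30/7) + g(36/7) + ...].
Sum ≈ 23.858605.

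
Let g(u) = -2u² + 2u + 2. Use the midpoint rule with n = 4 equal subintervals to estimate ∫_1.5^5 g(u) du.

-50.88671875

Δu = (5 − 1.5)/4 = 0.875.
Midpoints: 1.9375, 2.8125, 3.6875, 4.5625.
g(1.9375) = -1.6328125, g(2.8125) = -8.1953125, g(3.6875) = -17.8203125, g(4.5625) = -30.5078125.
Sum = Δu · [g(1.9375) + g(2.8125) + g(3.6875) + g(4.5625)].
Sum = -50.88671875.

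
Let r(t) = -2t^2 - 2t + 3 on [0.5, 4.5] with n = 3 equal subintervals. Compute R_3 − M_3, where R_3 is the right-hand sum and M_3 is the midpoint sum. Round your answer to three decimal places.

-35.556

R_3 ≈ -103.03704.
M_3 ≈ -67.48148.
R_3 − M_3 ≈ -35.556.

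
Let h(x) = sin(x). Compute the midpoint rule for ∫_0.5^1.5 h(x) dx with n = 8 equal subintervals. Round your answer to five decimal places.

Δx = (1.5 − 0.5)/8 = 0.125.
Midpoints: 0.5625, 0.6875, 0.8125, 0.9375, 1.0625, 1.1875, 1.3125, 1.4375.
h(0.5625) ≈ 0.53330, h(0.6875) ≈ 0.63461, h(0.8125) ≈ 0.72601, h(0.9375) ≈ 0.80608, h(1.0625) ≈ 0.87357, h(1.1875) ≈ 0.92744, h(1.3125) ≈ 0.96683, h(1.4375) ≈ 0.99113.
Sum = Δx · [h(0.5625) + h(0.6875) + h(0.8125) + ...].
Sum ≈ 0.80737.

0.80737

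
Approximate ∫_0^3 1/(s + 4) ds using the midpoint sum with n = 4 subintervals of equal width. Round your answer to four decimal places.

Δs = (3 − 0)/4 = 0.75.
Midpoints: 0.375, 1.125, 1.875, 2.625.
f(0.375) = 8/35, f(1.125) = 8/41, f(1.875) = 8/47, f(2.625) = 8/53.
Sum = Δs · [f(0.375) + f(1.125) + f(1.875) + f(2.625)].
Sum ≈ 0.5586.

0.5586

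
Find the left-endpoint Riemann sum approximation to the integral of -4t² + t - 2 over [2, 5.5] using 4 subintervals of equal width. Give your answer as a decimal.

Δt = (5.5 − 2)/4 = 0.875.
Left endpoints: 2, 2.875, 3.75, 4.625.
f(2) = -16, f(2.875) = -32.1875, f(3.75) = -54.5, f(4.625) = -82.9375.
Sum = Δt · [f(2) + f(2.875) + f(3.75) + f(4.625)].
Sum = -162.421875.

-162.421875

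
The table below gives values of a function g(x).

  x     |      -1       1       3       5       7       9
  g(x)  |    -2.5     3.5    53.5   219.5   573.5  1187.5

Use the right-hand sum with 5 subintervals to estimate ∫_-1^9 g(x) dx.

Δx = 2.
Sum = 2·[3.5 + 53.5 + 219.5 + 573.5 + 1187.5] = 4075.

4075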